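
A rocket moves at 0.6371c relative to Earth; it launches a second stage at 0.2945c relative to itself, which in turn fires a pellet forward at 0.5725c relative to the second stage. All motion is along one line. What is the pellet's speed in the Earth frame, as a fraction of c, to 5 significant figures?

Compose boost 2: (0.2945 + 0.6371)/(1 + 0.2945×0.6371) = 0.93160/1.187626 = 0.7844221
Compose boost 3: (0.5725 + 0.7844221)/(1 + 0.5725×0.7844221) = 1.356922/1.449082 = 0.93640

u ≈ 0.93640c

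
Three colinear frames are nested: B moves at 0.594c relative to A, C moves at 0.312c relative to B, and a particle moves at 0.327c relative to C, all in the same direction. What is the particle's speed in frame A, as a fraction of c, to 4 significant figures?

u ≈ 0.8731c

Compose boost 2: (0.312 + 0.594)/(1 + 0.312×0.594) = 0.9060/1.18533 = 0.764345
Compose boost 3: (0.327 + 0.764345)/(1 + 0.327×0.764345) = 1.09135/1.24994 = 0.8731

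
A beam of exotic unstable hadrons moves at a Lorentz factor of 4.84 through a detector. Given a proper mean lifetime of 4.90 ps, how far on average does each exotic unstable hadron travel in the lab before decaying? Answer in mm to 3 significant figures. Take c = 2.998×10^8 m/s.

β = √(1 − 1/γ²) = √(1 − 1/4.84²) = 0.97842
Dilated lifetime: Δt = γτ₀ = 4.84 × 4.90 ps = 23.716 ps
d = vΔt = 0.97842c × 23.716 ps = 2.9333×10^8 m/s × 2.3716×10^-11 s = 6.96 mm

d ≈ 6.96 mm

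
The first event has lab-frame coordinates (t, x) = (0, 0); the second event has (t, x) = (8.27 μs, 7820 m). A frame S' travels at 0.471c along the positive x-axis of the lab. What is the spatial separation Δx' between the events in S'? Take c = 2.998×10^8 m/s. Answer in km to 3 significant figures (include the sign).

Δx' ≈ 7.54 km

γ = 1/√(1 − 0.471²) = 1.1336
Δx' = γ(Δx − vΔt) = 1.1336 × (7820 m − 0.471×(2.998×10^8 m/s)×8.27×10^-6 s)
= 1.1336 × (6652.2 m) = 7.54 km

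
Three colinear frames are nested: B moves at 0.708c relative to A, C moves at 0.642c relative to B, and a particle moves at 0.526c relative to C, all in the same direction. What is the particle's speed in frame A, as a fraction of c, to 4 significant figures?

u ≈ 0.9771c

Compose boost 2: (0.642 + 0.708)/(1 + 0.642×0.708) = 1.350/1.45454 = 0.928131
Compose boost 3: (0.526 + 0.928131)/(1 + 0.526×0.928131) = 1.45413/1.48820 = 0.9771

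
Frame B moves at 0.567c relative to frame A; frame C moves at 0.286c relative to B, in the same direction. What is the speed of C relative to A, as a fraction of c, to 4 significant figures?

Compose boost 2: (0.286 + 0.567)/(1 + 0.286×0.567) = 0.8530/1.16216 = 0.7340

u ≈ 0.7340c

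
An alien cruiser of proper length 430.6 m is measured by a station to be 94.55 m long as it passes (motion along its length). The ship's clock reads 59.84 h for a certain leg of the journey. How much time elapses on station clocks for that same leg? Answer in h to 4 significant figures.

Δt ≈ 272.5 h

Length contraction ⇒ γ = L₀/L = 430.6/94.55 = 4.55420
Time dilation: Δt = γτ₀ = 4.55420 × 59.84 h = 272.5 h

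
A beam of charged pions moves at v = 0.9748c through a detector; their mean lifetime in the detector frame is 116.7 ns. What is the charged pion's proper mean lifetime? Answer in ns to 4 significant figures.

τ₀ ≈ 26.03 ns

γ = 1/√(1 − 0.9748²) = 4.48268
Proper time: τ₀ = Δt/γ = 116.7/4.48268 = 26.03 ns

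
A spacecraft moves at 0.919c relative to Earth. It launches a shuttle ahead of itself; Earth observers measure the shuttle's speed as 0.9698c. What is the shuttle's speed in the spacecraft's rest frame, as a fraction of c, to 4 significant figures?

Inverse velocity addition: u' = (u − v)/(1 − uv/c²)
= (0.9698 − 0.919)/(1 − 0.9698×0.919) = 0.05080/0.108754 = 0.4671

u' ≈ 0.4671c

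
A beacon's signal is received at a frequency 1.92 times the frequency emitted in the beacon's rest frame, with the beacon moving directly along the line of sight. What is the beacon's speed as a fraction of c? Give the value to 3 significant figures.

β ≈ 0.573

f_obs/f_src = √((1+β)/(1−β)) = 1.92  ⇒  (1+β)/(1−β) = 3.6864
β = |1 − D²|/(1 + D²) = |1 − 3.6864|/(1 + 3.6864) = 0.573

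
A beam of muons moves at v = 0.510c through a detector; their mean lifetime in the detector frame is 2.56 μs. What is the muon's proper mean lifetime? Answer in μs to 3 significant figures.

τ₀ ≈ 2.20 μs

γ = 1/√(1 − 0.510²) = 1.1626
Proper time: τ₀ = Δt/γ = 2.56/1.1626 = 2.20 μs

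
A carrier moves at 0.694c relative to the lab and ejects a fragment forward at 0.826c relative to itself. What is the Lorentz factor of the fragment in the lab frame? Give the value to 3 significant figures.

u_lab = (0.826 + 0.694)/(1 + 0.826×0.694) = 1.520/1.57324 = 0.966157
γ = 1/√(1 − 0.966157²) = 3.88

γ ≈ 3.88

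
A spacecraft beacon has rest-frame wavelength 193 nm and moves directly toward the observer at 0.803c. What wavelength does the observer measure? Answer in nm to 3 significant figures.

Relativistic Doppler: λ_obs = λ_src √((1−β)/(1+β))
= 193 × √(0.19700/1.8030) = 193 × 0.33055 = 63.8 nm

λ_obs ≈ 63.8 nm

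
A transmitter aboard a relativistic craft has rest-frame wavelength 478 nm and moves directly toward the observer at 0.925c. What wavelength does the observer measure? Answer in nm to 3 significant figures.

Relativistic Doppler: λ_obs = λ_src √((1−β)/(1+β))
= 478 × √(0.075000/1.9250) = 478 × 0.19739 = 94.4 nm

λ_obs ≈ 94.4 nm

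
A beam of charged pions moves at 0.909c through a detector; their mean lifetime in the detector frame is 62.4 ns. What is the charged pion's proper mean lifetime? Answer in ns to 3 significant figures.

τ₀ ≈ 26.0 ns

γ = 1/√(1 − 0.909²) = 2.3993
Proper time: τ₀ = Δt/γ = 62.4/2.3993 = 26.0 ns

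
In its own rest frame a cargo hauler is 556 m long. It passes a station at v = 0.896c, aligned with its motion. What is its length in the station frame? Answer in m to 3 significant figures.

L ≈ 247 m

γ = 1/√(1 − 0.896²) = 2.2520
Length contraction: L = L₀/γ = 556/2.2520 = 247 m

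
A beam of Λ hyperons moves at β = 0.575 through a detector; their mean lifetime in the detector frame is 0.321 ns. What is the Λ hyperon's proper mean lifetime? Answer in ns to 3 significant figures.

τ₀ ≈ 0.263 ns

γ = 1/√(1 − 0.575²) = 1.2223
Proper time: τ₀ = Δt/γ = 0.321/1.2223 = 0.263 ns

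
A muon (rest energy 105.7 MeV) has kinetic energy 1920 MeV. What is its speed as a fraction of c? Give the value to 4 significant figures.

β ≈ 0.9986

γ = 1 + K/(m₀c²) = 1 + 1920/105.7 = 19.1646
β = √(1 − 1/γ²) = 0.9986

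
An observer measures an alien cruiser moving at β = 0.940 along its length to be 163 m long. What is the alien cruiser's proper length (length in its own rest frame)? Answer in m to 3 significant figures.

γ = 1/√(1 − 0.940²) = 2.9311
L₀ = γL = 2.9311 × 163 = 478 m

L₀ ≈ 478 m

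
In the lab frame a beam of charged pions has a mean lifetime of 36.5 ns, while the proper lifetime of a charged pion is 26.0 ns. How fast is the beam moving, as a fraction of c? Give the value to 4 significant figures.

γ = Δt/τ₀ = 36.5/26.0 = 1.40385
β = √(1 − 1/γ²) = √(1 − 1/1.40385²) = 0.7018

β ≈ 0.7018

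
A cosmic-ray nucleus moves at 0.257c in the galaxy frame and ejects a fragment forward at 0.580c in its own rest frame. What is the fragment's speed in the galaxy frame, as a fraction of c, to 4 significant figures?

u ≈ 0.7284c

Compose boost 2: (0.580 + 0.257)/(1 + 0.580×0.257) = 0.8370/1.14906 = 0.7284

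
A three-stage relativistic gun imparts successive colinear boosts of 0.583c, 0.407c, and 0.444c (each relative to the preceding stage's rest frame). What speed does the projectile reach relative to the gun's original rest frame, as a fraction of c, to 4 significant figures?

Compose boost 2: (0.407 + 0.583)/(1 + 0.407×0.583) = 0.9900/1.23728 = 0.800142
Compose boost 3: (0.444 + 0.800142)/(1 + 0.444×0.800142) = 1.24414/1.35526 = 0.9180

u ≈ 0.9180c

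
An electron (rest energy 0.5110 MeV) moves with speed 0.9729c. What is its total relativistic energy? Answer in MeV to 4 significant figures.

E ≈ 2.210 MeV

γ = 1/√(1 − 0.9729²) = 4.32477
E = γm₀c² = 4.32477 × 0.5110 MeV = 2.210 MeV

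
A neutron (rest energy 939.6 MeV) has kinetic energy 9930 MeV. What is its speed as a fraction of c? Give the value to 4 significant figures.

β ≈ 0.9963

γ = 1 + K/(m₀c²) = 1 + 9930/939.6 = 11.5683
β = √(1 − 1/γ²) = 0.9963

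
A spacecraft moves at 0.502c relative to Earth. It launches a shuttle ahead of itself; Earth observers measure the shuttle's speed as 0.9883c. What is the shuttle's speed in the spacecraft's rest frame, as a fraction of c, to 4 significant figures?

u' ≈ 0.9651c

Inverse velocity addition: u' = (u − v)/(1 − uv/c²)
= (0.9883 − 0.502)/(1 − 0.9883×0.502) = 0.4863/0.503873 = 0.9651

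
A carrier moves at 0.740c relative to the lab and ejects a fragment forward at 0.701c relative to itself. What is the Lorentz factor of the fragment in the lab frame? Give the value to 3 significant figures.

u_lab = (0.701 + 0.740)/(1 + 0.701×0.740) = 1.441/1.51874 = 0.948813
γ = 1/√(1 − 0.948813²) = 3.17

γ ≈ 3.17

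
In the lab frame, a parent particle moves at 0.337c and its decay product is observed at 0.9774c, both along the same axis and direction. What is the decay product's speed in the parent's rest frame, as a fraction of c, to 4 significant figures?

Inverse velocity addition: u' = (u − v)/(1 − uv/c²)
= (0.9774 − 0.337)/(1 − 0.9774×0.337) = 0.6404/0.670616 = 0.9549

u' ≈ 0.9549c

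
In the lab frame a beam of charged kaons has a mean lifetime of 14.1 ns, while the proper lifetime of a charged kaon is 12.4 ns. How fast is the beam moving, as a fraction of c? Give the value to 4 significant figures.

β ≈ 0.4760

γ = Δt/τ₀ = 14.1/12.4 = 1.13710
β = √(1 − 1/γ²) = √(1 − 1/1.13710²) = 0.4760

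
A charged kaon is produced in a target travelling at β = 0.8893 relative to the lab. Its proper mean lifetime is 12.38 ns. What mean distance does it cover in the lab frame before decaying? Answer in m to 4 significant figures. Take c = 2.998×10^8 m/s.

γ = 1/√(1 − 0.8893²) = 2.18663
Dilated lifetime: Δt = γτ₀ = 2.18663 × 12.38 ns = 27.0705 ns
d = vΔt = 0.8893c × 27.0705 ns = 2.66612×10^8 m/s × 2.70705×10^-8 s = 7.217 m

d ≈ 7.217 m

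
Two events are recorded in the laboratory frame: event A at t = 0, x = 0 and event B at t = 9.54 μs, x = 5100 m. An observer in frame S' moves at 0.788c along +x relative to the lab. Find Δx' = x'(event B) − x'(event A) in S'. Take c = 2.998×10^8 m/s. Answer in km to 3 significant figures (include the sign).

Δx' ≈ 4.62 km

γ = 1/√(1 − 0.788²) = 1.6242
Δx' = γ(Δx − vΔt) = 1.6242 × (5100 m − 0.788×(2.998×10^8 m/s)×9.54×10^-6 s)
= 1.6242 × (2846.2 m) = 4.62 km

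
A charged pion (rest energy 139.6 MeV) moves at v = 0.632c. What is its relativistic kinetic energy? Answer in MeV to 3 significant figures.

γ = 1/√(1 − 0.632²) = 1.2904
K = (γ − 1)m₀c² = (1.2904 − 1) × 139.6 MeV = 0.29038 × 139.6 MeV = 40.5 MeV

K ≈ 40.5 MeV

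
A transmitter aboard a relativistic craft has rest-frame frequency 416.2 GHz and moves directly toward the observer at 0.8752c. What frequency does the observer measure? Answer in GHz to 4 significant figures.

f_obs ≈ 1613 GHz

Relativistic Doppler: f_obs = f_src √((1+β)/(1−β))
= 416.2 × √(1.87520/0.124800) = 416.2 × 3.87629 = 1613 GHz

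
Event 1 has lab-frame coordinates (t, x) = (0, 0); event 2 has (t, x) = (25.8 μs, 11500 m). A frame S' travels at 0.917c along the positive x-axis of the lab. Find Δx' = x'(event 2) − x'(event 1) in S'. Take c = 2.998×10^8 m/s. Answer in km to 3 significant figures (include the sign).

Δx' ≈ 11.0 km

γ = 1/√(1 − 0.917²) = 2.5070
Δx' = γ(Δx − vΔt) = 2.5070 × (11500 m − 0.917×(2.998×10^8 m/s)×25.8×10^-6 s)
= 2.5070 × (4407.2 m) = 11.0 km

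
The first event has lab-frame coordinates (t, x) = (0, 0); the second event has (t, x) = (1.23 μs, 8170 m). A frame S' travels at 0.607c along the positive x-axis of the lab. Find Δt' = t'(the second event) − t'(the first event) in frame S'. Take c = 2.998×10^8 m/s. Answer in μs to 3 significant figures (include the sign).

γ = 1/√(1 − 0.607²) = 1.2583
Δt' = γ(Δt − vΔx/c²) = 1.2583 × (1.23 μs − 0.607×8170 m / (2.998×10^8 m/s))
= 1.2583 × (-15.312 μs) = -19.3 μs

Δt' ≈ -19.3 μs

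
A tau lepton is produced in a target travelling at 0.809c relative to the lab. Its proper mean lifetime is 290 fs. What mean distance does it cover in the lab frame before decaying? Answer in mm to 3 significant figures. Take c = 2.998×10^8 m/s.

d ≈ 0.120 mm

γ = 1/√(1 − 0.809²) = 1.7012
Dilated lifetime: Δt = γτ₀ = 1.7012 × 290 fs = 493.36 fs
d = vΔt = 0.809c × 493.36 fs = 2.4254×10^8 m/s × 4.9336×10^-13 s = 0.120 mm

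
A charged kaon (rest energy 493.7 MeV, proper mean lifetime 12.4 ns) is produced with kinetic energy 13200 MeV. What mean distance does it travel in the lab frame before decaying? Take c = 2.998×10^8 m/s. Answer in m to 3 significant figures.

γ = 1 + K/(m₀c²) = 1 + 13200/493.7 = 27.737
β = √(1 − 1/γ²) = 0.99935
Dilated lifetime: γτ₀ = 27.737 × 12.4 ns = 343.94 ns
d = βc·γτ₀ = 0.99935 × (2.998×10^8 m/s) × 3.4394×10^-7 s = 103 m

d ≈ 103 m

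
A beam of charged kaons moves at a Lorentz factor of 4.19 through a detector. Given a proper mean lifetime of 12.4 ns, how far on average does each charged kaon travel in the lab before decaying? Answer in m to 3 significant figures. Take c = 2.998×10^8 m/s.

d ≈ 15.1 m

β = √(1 − 1/γ²) = √(1 − 1/4.19²) = 0.97110
Dilated lifetime: Δt = γτ₀ = 4.19 × 12.4 ns = 51.956 ns
d = vΔt = 0.97110c × 51.956 ns = 2.9114×10^8 m/s × 5.1956×10^-8 s = 15.1 m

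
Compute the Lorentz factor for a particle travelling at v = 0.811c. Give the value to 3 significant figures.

γ = 1/√(1 − β²) = 1/√(1 − 0.811²) = 1/√(0.34228) = 1.71

γ ≈ 1.71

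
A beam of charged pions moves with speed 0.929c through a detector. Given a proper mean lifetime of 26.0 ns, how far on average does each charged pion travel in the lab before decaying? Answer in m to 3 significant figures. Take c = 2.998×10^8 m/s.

γ = 1/√(1 − 0.929²) = 2.7021
Dilated lifetime: Δt = γτ₀ = 2.7021 × 26.0 ns = 70.255 ns
d = vΔt = 0.929c × 70.255 ns = 2.7851×10^8 m/s × 7.0255×10^-8 s = 19.6 m

d ≈ 19.6 m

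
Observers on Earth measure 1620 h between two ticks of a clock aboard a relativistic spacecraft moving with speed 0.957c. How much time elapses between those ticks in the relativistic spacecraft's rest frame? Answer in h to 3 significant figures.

γ = 1/√(1 − 0.957²) = 3.4472
Proper time: τ₀ = Δt/γ = 1620/3.4472 = 470 h

τ₀ ≈ 470 h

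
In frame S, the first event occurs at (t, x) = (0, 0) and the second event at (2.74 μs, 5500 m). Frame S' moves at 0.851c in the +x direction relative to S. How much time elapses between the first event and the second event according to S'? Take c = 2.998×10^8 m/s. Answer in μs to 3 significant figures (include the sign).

Δt' ≈ -24.5 μs

γ = 1/√(1 − 0.851²) = 1.9042
Δt' = γ(Δt − vΔx/c²) = 1.9042 × (2.74 μs − 0.851×5500 m / (2.998×10^8 m/s))
= 1.9042 × (-12.872 μs) = -24.5 μs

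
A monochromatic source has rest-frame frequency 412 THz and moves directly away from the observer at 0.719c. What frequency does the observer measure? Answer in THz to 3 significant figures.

Relativistic Doppler: f_obs = f_src √((1−β)/(1+β))
= 412 × √(0.28100/1.7190) = 412 × 0.40431 = 167 THz

f_obs ≈ 167 THz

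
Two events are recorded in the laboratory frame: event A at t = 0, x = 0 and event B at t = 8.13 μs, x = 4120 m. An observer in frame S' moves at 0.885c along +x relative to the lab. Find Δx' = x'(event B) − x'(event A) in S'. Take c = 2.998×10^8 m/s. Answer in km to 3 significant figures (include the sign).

Δx' ≈ 4.22 km

γ = 1/√(1 − 0.885²) = 2.1478
Δx' = γ(Δx − vΔt) = 2.1478 × (4120 m − 0.885×(2.998×10^8 m/s)×8.13×10^-6 s)
= 2.1478 × (1962.9 m) = 4.22 km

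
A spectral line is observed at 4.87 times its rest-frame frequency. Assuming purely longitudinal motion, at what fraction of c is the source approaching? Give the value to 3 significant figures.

f_obs/f_src = √((1+β)/(1−β)) = 4.87  ⇒  (1+β)/(1−β) = 23.717
β = |1 − D²|/(1 + D²) = |1 − 23.717|/(1 + 23.717) = 0.919

β ≈ 0.919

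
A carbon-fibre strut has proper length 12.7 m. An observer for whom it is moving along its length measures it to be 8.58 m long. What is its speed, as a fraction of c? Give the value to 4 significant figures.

γ = L₀/L = 12.7/8.58 = 1.48019
β = √(1 − 1/γ²) = 0.7373

β ≈ 0.7373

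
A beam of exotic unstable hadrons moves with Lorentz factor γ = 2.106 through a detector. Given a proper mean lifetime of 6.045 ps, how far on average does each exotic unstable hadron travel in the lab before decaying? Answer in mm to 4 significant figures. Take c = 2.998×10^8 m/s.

β = √(1 − 1/γ²) = √(1 − 1/2.106²) = 0.880075
Dilated lifetime: Δt = γτ₀ = 2.106 × 6.045 ps = 12.7308 ps
d = vΔt = 0.880075c × 12.7308 ps = 2.63847×10^8 m/s × 1.27308×10^-11 s = 3.359 mm

d ≈ 3.359 mm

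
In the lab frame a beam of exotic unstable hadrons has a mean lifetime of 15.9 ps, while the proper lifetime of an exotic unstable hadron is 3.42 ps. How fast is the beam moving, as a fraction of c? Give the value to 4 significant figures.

β ≈ 0.9766

γ = Δt/τ₀ = 15.9/3.42 = 4.64912
β = √(1 − 1/γ²) = √(1 − 1/4.64912²) = 0.9766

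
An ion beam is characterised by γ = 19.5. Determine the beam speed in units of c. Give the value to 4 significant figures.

β ≈ 0.9987

β = √(1 − 1/γ²) = √(1 − 1/19.5²) = √(0.997370) = 0.9987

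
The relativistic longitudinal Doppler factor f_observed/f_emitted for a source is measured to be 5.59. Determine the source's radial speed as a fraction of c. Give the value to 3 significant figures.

f_obs/f_src = √((1+β)/(1−β)) = 5.59  ⇒  (1+β)/(1−β) = 31.248
β = |1 − D²|/(1 + D²) = |1 − 31.248|/(1 + 31.248) = 0.938

β ≈ 0.938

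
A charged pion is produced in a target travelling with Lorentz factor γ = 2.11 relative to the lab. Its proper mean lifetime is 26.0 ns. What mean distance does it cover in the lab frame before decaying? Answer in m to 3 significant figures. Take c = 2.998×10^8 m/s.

d ≈ 14.5 m

β = √(1 − 1/γ²) = √(1 − 1/2.11²) = 0.88056
Dilated lifetime: Δt = γτ₀ = 2.11 × 26.0 ns = 54.860 ns
d = vΔt = 0.88056c × 54.860 ns = 2.6399×10^8 m/s × 5.4860×10^-8 s = 14.5 m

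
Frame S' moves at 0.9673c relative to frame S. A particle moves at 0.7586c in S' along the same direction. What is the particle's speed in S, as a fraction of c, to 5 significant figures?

Relativistic velocity addition: u = (u' + v)/(1 + u'v/c²)
= (0.7586 + 0.9673)/(1 + 0.7586×0.9673) = 1.7259/1.733794 = 0.99545

u ≈ 0.99545c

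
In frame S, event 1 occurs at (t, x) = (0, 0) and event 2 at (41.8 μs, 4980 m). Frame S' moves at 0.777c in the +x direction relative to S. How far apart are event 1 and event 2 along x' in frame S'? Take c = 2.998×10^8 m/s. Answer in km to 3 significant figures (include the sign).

Δx' ≈ -7.56 km

γ = 1/√(1 − 0.777²) = 1.5886
Δx' = γ(Δx − vΔt) = 1.5886 × (4980 m − 0.777×(2.998×10^8 m/s)×41.8×10^-6 s)
= 1.5886 × (-4757.1 m) = -7.56 km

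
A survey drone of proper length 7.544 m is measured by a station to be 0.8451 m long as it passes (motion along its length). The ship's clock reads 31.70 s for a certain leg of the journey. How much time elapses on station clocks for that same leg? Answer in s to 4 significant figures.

Length contraction ⇒ γ = L₀/L = 7.544/0.8451 = 8.92675
Time dilation: Δt = γτ₀ = 8.92675 × 31.70 s = 283.0 s

Δt ≈ 283.0 s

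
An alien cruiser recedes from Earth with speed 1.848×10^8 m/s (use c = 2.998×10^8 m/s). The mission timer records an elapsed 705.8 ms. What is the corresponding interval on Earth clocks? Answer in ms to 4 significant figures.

Δt ≈ 896.3 ms

β = v/c = 1.848×10^8 / 2.998×10^8 = 0.616411
γ = 1/√(1 − 0.616411²) = 1.26996
Time dilation: Δt = γτ₀ = 1.26996 × 705.8 ms = 896.3 ms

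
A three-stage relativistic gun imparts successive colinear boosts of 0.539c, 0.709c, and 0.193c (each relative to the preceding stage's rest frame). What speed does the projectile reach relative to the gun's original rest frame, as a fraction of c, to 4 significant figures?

Compose boost 2: (0.709 + 0.539)/(1 + 0.709×0.539) = 1.248/1.38215 = 0.902940
Compose boost 3: (0.193 + 0.902940)/(1 + 0.193×0.902940) = 1.09594/1.17427 = 0.9333

u ≈ 0.9333c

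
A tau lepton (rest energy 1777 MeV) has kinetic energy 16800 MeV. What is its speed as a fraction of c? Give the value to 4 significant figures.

β ≈ 0.9954

γ = 1 + K/(m₀c²) = 1 + 16800/1777 = 10.4541
β = √(1 − 1/γ²) = 0.9954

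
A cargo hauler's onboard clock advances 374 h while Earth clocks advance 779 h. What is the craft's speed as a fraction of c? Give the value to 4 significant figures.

γ = Δt/τ₀ = 779/374 = 2.08289
β = √(1 − 1/γ²) = √(1 − 1/2.08289²) = 0.8772

β ≈ 0.8772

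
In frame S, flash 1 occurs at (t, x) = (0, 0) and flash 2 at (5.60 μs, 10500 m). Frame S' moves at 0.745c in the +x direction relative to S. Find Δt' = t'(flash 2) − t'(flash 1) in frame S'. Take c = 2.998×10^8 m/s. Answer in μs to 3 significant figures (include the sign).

Δt' ≈ -30.7 μs

γ = 1/√(1 − 0.745²) = 1.4991
Δt' = γ(Δt − vΔx/c²) = 1.4991 × (5.60 μs − 0.745×10500 m / (2.998×10^8 m/s))
= 1.4991 × (-20.492 μs) = -30.7 μs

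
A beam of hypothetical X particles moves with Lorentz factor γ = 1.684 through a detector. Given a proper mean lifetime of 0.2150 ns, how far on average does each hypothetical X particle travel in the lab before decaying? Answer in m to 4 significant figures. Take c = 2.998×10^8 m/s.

β = √(1 − 1/γ²) = √(1 − 1/1.684²) = 0.804595
Dilated lifetime: Δt = γτ₀ = 1.684 × 0.2150 ns = 0.362060 ns
d = vΔt = 0.804595c × 0.362060 ns = 2.41218×10^8 m/s × 3.62060×10^-10 s = 0.08734 m

d ≈ 0.08734 m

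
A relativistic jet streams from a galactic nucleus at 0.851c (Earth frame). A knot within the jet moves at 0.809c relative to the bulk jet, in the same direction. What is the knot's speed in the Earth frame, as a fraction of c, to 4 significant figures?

u ≈ 0.9831c

Relativistic velocity addition: u = (u' + v)/(1 + u'v/c²)
= (0.809 + 0.851)/(1 + 0.809×0.851) = 1.660/1.68846 = 0.9831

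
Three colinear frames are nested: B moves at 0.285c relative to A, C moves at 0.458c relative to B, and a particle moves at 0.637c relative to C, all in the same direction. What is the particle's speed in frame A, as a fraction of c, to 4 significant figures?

Compose boost 2: (0.458 + 0.285)/(1 + 0.458×0.285) = 0.7430/1.13053 = 0.657214
Compose boost 3: (0.637 + 0.657214)/(1 + 0.637×0.657214) = 1.29421/1.41865 = 0.9123

u ≈ 0.9123c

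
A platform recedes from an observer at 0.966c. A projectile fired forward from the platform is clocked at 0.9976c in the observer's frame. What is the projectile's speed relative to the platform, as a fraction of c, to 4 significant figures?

Inverse velocity addition: u' = (u − v)/(1 − uv/c²)
= (0.9976 − 0.966)/(1 − 0.9976×0.966) = 0.03160/0.0363184 = 0.8701

u' ≈ 0.8701c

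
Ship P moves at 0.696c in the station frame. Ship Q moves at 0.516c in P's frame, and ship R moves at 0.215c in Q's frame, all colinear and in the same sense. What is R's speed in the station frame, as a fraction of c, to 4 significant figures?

Compose boost 2: (0.516 + 0.696)/(1 + 0.516×0.696) = 1.212/1.35914 = 0.891743
Compose boost 3: (0.215 + 0.891743)/(1 + 0.215×0.891743) = 1.10674/1.19172 = 0.9287

u ≈ 0.9287c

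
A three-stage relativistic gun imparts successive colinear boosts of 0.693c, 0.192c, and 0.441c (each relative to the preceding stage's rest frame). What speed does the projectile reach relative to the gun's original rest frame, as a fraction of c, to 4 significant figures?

u ≈ 0.9090c

Compose boost 2: (0.192 + 0.693)/(1 + 0.192×0.693) = 0.8850/1.13306 = 0.781073
Compose boost 3: (0.441 + 0.781073)/(1 + 0.441×0.781073) = 1.22207/1.34445 = 0.9090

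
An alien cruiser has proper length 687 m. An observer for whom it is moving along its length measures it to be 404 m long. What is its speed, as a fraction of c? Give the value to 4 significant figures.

β ≈ 0.8088

γ = L₀/L = 687/404 = 1.70050
β = √(1 − 1/γ²) = 0.8088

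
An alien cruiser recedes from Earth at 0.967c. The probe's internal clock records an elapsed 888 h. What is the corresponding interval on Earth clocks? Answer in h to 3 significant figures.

Δt ≈ 3490 h

γ = 1/√(1 − 0.967²) = 3.9250
Time dilation: Δt = γτ₀ = 3.9250 × 888 h = 3490 h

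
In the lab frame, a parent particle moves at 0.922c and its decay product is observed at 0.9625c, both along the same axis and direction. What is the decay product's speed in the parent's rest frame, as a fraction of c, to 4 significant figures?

u' ≈ 0.3598c

Inverse velocity addition: u' = (u − v)/(1 − uv/c²)
= (0.9625 − 0.922)/(1 − 0.9625×0.922) = 0.04050/0.112575 = 0.3598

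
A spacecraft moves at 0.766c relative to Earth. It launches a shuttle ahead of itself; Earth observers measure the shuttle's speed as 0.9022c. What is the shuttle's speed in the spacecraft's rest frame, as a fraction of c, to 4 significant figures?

Inverse velocity addition: u' = (u − v)/(1 − uv/c²)
= (0.9022 − 0.766)/(1 − 0.9022×0.766) = 0.1362/0.308915 = 0.4409

u' ≈ 0.4409c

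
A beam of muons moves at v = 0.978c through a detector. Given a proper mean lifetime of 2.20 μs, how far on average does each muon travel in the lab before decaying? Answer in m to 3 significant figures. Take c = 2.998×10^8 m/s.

γ = 1/√(1 − 0.978²) = 4.7938
Dilated lifetime: Δt = γτ₀ = 4.7938 × 2.20 μs = 10.546 μs
d = vΔt = 0.978c × 10.546 μs = 2.9320×10^8 m/s × 1.0546×10^-5 s = 3090 m

d ≈ 3090 m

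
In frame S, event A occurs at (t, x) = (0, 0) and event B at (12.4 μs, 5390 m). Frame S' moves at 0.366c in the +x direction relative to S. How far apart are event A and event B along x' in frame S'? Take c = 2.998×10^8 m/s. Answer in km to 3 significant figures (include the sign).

γ = 1/√(1 − 0.366²) = 1.0746
Δx' = γ(Δx − vΔt) = 1.0746 × (5390 m − 0.366×(2.998×10^8 m/s)×12.4×10^-6 s)
= 1.0746 × (4029.4 m) = 4.33 km

Δx' ≈ 4.33 km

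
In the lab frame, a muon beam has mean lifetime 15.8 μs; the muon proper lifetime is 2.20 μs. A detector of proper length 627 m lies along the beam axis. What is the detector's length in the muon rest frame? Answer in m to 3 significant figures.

L ≈ 87.3 m

Time dilation ⇒ γ = Δt/τ₀ = 15.8/2.20 = 7.1818
Length contraction: L = L₀/γ = 627/7.1818 = 87.3 m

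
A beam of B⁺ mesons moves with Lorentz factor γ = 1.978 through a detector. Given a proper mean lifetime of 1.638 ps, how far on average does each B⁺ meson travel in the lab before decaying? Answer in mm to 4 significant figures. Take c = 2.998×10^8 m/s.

β = √(1 − 1/γ²) = √(1 − 1/1.978²) = 0.862791
Dilated lifetime: Δt = γτ₀ = 1.978 × 1.638 ps = 3.23996 ps
d = vΔt = 0.862791c × 3.23996 ps = 2.58665×10^8 m/s × 3.23996×10^-12 s = 0.8381 mm

d ≈ 0.8381 mm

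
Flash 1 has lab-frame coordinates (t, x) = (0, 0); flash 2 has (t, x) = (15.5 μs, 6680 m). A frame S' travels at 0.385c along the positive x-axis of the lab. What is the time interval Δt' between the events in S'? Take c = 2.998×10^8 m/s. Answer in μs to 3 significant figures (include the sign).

γ = 1/√(1 − 0.385²) = 1.0835
Δt' = γ(Δt − vΔx/c²) = 1.0835 × (15.5 μs − 0.385×6680 m / (2.998×10^8 m/s))
= 1.0835 × (6.9216 μs) = 7.50 μs

Δt' ≈ 7.50 μs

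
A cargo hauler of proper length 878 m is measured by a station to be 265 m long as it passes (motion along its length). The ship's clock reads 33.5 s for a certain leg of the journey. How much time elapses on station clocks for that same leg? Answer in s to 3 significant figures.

Length contraction ⇒ γ = L₀/L = 878/265 = 3.3132
Time dilation: Δt = γτ₀ = 3.3132 × 33.5 s = 111 s

Δt ≈ 111 s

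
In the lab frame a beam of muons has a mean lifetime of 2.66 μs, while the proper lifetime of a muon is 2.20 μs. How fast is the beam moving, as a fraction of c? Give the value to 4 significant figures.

β ≈ 0.5621

γ = Δt/τ₀ = 2.66/2.20 = 1.20909
β = √(1 − 1/γ²) = √(1 − 1/1.20909²) = 0.5621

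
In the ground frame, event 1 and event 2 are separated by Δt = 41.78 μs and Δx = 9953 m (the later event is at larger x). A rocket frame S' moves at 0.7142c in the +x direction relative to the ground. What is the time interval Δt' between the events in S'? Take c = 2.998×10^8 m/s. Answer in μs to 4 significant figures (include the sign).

Δt' ≈ 25.82 μs

γ = 1/√(1 − 0.7142²) = 1.42869
Δt' = γ(Δt − vΔx/c²) = 1.42869 × (41.78 μs − 0.7142×9953 m / (2.998×10^8 m/s))
= 1.42869 × (18.0694 μs) = 25.82 μs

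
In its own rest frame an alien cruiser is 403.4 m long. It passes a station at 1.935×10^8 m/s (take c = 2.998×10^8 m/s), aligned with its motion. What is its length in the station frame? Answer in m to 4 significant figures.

L ≈ 308.1 m

β = v/c = 1.935×10^8 / 2.998×10^8 = 0.645430
γ = 1/√(1 − 0.645430²) = 1.30921
Length contraction: L = L₀/γ = 403.4/1.30921 = 308.1 m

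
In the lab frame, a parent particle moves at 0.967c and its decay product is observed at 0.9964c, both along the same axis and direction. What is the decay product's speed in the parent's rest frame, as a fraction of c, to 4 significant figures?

Inverse velocity addition: u' = (u − v)/(1 − uv/c²)
= (0.9964 − 0.967)/(1 − 0.9964×0.967) = 0.02940/0.0364812 = 0.8059

u' ≈ 0.8059c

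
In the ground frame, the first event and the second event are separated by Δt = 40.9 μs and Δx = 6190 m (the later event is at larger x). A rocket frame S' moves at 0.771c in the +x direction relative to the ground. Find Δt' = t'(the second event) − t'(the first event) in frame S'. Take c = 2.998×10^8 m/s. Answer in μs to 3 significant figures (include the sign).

γ = 1/√(1 − 0.771²) = 1.5703
Δt' = γ(Δt − vΔx/c²) = 1.5703 × (40.9 μs − 0.771×6190 m / (2.998×10^8 m/s))
= 1.5703 × (24.981 μs) = 39.2 μs

Δt' ≈ 39.2 μs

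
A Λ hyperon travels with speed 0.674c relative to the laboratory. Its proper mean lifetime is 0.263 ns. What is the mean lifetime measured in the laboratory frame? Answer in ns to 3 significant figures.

Δt ≈ 0.356 ns

γ = 1/√(1 − 0.674²) = 1.3537
Time dilation: Δt = γτ₀ = 1.3537 × 0.263 ns = 0.356 ns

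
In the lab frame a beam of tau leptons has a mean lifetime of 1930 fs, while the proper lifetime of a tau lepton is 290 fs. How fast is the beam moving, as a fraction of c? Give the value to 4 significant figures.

γ = Δt/τ₀ = 1930/290 = 6.65517
β = √(1 − 1/γ²) = √(1 − 1/6.65517²) = 0.9886

β ≈ 0.9886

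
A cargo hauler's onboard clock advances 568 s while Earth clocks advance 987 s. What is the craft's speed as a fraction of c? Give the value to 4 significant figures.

β ≈ 0.8178

γ = Δt/τ₀ = 987/568 = 1.73768
β = √(1 − 1/γ²) = √(1 − 1/1.73768²) = 0.8178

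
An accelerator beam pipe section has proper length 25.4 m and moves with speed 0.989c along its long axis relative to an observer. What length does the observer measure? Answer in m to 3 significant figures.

γ = 1/√(1 − 0.989²) = 6.7606
Length contraction: L = L₀/γ = 25.4/6.7606 = 3.76 m

L ≈ 3.76 m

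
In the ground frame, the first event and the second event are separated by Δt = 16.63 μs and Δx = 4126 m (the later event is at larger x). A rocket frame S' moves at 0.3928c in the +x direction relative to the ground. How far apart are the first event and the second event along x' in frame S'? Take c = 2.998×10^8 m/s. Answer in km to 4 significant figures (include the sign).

Δx' ≈ 2.357 km

γ = 1/√(1 − 0.3928²) = 1.08740
Δx' = γ(Δx − vΔt) = 1.08740 × (4126 m − 0.3928×(2.998×10^8 m/s)×16.63×10^-6 s)
= 1.08740 × (2167.63 m) = 2.357 km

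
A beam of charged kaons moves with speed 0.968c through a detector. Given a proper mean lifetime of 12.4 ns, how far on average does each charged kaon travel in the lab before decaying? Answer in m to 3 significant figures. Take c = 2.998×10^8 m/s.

γ = 1/√(1 − 0.968²) = 3.9849
Dilated lifetime: Δt = γτ₀ = 3.9849 × 12.4 ns = 49.412 ns
d = vΔt = 0.968c × 49.412 ns = 2.9021×10^8 m/s × 4.9412×10^-8 s = 14.3 m

d ≈ 14.3 m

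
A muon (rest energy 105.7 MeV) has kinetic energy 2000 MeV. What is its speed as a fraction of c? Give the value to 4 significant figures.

β ≈ 0.9987

γ = 1 + K/(m₀c²) = 1 + 2000/105.7 = 19.9215
β = √(1 − 1/γ²) = 0.9987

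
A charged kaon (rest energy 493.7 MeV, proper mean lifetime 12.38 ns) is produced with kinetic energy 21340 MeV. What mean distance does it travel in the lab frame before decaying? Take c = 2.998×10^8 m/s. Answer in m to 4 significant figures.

d ≈ 164.1 m

γ = 1 + K/(m₀c²) = 1 + 21340/493.7 = 44.2246
β = √(1 − 1/γ²) = 0.999744
Dilated lifetime: γτ₀ = 44.2246 × 12.38 ns = 547.501 ns
d = βc·γτ₀ = 0.999744 × (2.998×10^8 m/s) × 5.47501×10^-7 s = 164.1 m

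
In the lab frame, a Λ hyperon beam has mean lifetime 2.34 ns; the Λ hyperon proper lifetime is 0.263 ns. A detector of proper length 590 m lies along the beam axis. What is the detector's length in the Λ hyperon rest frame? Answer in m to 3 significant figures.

L ≈ 66.3 m

Time dilation ⇒ γ = Δt/τ₀ = 2.34/0.263 = 8.8973
Length contraction: L = L₀/γ = 590/8.8973 = 66.3 m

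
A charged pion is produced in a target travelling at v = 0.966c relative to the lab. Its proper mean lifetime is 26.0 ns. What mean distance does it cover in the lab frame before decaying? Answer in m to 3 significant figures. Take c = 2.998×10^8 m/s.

d ≈ 29.1 m

γ = 1/√(1 − 0.966²) = 3.8678
Dilated lifetime: Δt = γτ₀ = 3.8678 × 26.0 ns = 100.56 ns
d = vΔt = 0.966c × 100.56 ns = 2.8961×10^8 m/s × 1.0056×10^-7 s = 29.1 m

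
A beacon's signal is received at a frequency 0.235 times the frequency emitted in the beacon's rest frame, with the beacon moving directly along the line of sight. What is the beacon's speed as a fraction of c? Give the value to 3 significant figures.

β ≈ 0.895

f_obs/f_src = √((1−β)/(1+β)) = 0.235  ⇒  (1−β)/(1+β) = 0.055225
β = |1 − D²|/(1 + D²) = |1 − 0.055225|/(1 + 0.055225) = 0.895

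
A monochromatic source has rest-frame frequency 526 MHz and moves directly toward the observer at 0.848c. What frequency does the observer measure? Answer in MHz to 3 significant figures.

Relativistic Doppler: f_obs = f_src √((1+β)/(1−β))
= 526 × √(1.8480/0.15200) = 526 × 3.4868 = 1830 MHz

f_obs ≈ 1830 MHz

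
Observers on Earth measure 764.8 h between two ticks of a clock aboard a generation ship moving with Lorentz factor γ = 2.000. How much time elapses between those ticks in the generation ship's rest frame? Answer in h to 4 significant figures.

γ = 2.000 (given)
Proper time: τ₀ = Δt/γ = 764.8/2.000 = 382.4 h

τ₀ ≈ 382.4 h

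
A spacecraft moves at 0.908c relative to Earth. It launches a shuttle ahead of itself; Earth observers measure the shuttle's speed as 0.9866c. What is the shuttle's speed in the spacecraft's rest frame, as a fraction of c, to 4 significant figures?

u' ≈ 0.7546c

Inverse velocity addition: u' = (u − v)/(1 − uv/c²)
= (0.9866 − 0.908)/(1 − 0.9866×0.908) = 0.07860/0.104167 = 0.7546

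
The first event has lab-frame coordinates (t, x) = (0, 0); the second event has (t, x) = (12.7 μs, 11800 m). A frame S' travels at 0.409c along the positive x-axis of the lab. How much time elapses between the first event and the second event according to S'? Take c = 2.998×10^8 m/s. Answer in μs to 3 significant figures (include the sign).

Δt' ≈ -3.72 μs

γ = 1/√(1 − 0.409²) = 1.0958
Δt' = γ(Δt − vΔx/c²) = 1.0958 × (12.7 μs − 0.409×11800 m / (2.998×10^8 m/s))
= 1.0958 × (-3.3981 μs) = -3.72 μs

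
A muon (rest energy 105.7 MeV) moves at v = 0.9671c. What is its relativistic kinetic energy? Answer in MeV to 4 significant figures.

K ≈ 309.8 MeV

γ = 1/√(1 − 0.9671²) = 3.93087
K = (γ − 1)m₀c² = (3.93087 − 1) × 105.7 MeV = 2.93087 × 105.7 MeV = 309.8 MeV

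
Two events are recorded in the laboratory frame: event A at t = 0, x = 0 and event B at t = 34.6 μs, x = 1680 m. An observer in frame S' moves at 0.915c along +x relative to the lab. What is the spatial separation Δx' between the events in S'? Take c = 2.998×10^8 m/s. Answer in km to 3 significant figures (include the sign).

γ = 1/√(1 − 0.915²) = 2.4786
Δx' = γ(Δx − vΔt) = 2.4786 × (1680 m − 0.915×(2.998×10^8 m/s)×34.6×10^-6 s)
= 2.4786 × (-7811.4 m) = -19.4 km

Δx' ≈ -19.4 km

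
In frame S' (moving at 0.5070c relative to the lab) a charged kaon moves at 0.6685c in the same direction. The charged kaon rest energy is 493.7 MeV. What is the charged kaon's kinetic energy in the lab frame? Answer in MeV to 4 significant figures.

K ≈ 537.5 MeV

u_lab = (0.6685 + 0.5070)/(1 + 0.6685×0.5070) = 0.8779402
γ = 1/√(1 − 0.8779402²) = 2.08868
K = (γ − 1)m₀c² = (2.08868 − 1) × 493.7 = 1.08868 × 493.7 = 537.5 MeV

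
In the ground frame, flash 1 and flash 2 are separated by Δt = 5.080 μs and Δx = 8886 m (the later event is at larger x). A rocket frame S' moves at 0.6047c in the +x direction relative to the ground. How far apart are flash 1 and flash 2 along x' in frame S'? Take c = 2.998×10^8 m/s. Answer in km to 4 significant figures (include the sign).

Δx' ≈ 10.00 km

γ = 1/√(1 − 0.6047²) = 1.25557
Δx' = γ(Δx − vΔt) = 1.25557 × (8886 m − 0.6047×(2.998×10^8 m/s)×5.080×10^-6 s)
= 1.25557 × (7965.05 m) = 10.00 km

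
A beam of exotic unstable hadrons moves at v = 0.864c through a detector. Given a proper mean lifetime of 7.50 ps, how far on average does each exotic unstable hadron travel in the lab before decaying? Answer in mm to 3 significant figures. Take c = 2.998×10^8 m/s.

d ≈ 3.86 mm

γ = 1/√(1 − 0.864²) = 1.9861
Dilated lifetime: Δt = γτ₀ = 1.9861 × 7.50 ps = 14.896 ps
d = vΔt = 0.864c × 14.896 ps = 2.5903×10^8 m/s × 1.4896×10^-11 s = 3.86 mm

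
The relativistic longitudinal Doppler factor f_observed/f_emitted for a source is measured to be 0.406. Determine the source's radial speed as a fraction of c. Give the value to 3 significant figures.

f_obs/f_src = √((1−β)/(1+β)) = 0.406  ⇒  (1−β)/(1+β) = 0.16484
β = |1 − D²|/(1 + D²) = |1 − 0.16484|/(1 + 0.16484) = 0.717

β ≈ 0.717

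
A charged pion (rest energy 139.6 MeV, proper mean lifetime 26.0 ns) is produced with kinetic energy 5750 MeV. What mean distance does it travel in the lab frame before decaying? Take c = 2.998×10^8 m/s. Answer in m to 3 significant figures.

γ = 1 + K/(m₀c²) = 1 + 5750/139.6 = 42.189
β = √(1 − 1/γ²) = 0.99972
Dilated lifetime: γτ₀ = 42.189 × 26.0 ns = 1096.9 ns
d = βc·γτ₀ = 0.99972 × (2.998×10^8 m/s) × 1.0969×10^-6 s = 329 m

d ≈ 329 m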